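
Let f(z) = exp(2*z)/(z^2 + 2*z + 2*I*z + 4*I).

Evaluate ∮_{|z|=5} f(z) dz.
By the residue theorem, ∮_C f(z) dz = 2πi · (sum of the residues of f at the poles inside |z| = 5).

The denominator factors as (z + 2*I)*(z + 2), so the singularities of f are simple poles at z = -2*I, z = -2.
  |-2*I|² = 4 < 25 = 5², so this pole is inside the contour.
  |-2|² = 4 < 25 = 5², so this pole is inside the contour.

With P(z) = exp(2*z) and Q(z) = z^2 + 2*z + 2*I*z + 4*I, each pole is simple, so Res(f, z₀) = P(z₀)/Q'(z₀) with Q'(z) = 2*z + 2 + 2*I.
  Res(f, -2*I) = P(-2*I)/Q'(-2*I) = (exp(-4*I))/(2 - 2*I) = (1/4 + I/4)*exp(-4*I)
  Res(f, -2) = P(-2)/Q'(-2) = (exp(-4))/(-2 + 2*I) = (-1/4 - I/4)*exp(-4)

Sum of residues inside C: (-1/4 - I/4)*exp(-4) + (1/4 + I/4)*exp(-4*I)
∮_C f(z) dz = 2πi · ((-1/4 - I/4)*exp(-4) + (1/4 + I/4)*exp(-4*I)) = pi*(-1/2 + I/2)*exp(-4*I) + pi*(1/2 - I/2)*exp(-4)

Final answer: pi*(-1/2 + I/2)*exp(-4*I) + pi*(1/2 - I/2)*exp(-4)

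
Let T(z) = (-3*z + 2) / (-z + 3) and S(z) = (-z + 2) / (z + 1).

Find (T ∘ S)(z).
(T ∘ S)(z) = T(S(z)) = ((-3)*S(z) + (2))/((-1)*S(z) + (3)). Multiply numerator and denominator by z + 1:
  numerator:   (-3)*(-z + 2) + (2)*(z + 1) = 5*z - 4
  denominator: (-1)*(-z + 2) + (3)*(z + 1) = 4*z + 1
(T ∘ S)(z) = (5*z - 4)/(4*z + 1)

Final answer: (5*z - 4)/(4*z + 1)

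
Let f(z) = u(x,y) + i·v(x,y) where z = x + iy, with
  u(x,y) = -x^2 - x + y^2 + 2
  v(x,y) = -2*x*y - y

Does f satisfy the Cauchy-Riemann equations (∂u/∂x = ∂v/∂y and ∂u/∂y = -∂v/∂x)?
∂u/∂x = -2*x - 1
∂v/∂y = -2*x - 1
∂u/∂y = 2*y
∂v/∂x = -2*y
∂u/∂x = ∂v/∂y and ∂u/∂y = -∂v/∂x hold identically; f is analytic.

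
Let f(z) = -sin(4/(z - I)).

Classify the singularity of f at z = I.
Let u = z - I. Then
  sin(4/u) = Σ_{k≥0} (-1)^k (4)^(2k+1)/((2k+1)!·u^(2k+1)) = 4/u - 32/(3*u^3) + 128/(15*u^5) + ...
which has infinitely many negative powers of u, so sin(4/(z - I)) has an essential singularity at z = I.
So the singularity is essential.

Final answer: essential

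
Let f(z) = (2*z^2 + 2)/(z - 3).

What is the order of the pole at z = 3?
Factor the denominator:
  z - 3 = (z - 3)

The numerator P(z) = 2*z^2 + 2 has P(3) = 20 ≠ 0, so no factor of (z - 3) cancels.
Near z = 3 we can therefore write f(z) = g(z)/(z - 3) with g analytic at 3 and g(3) ≠ 0 (g is just the numerator).

Hence z = 3 is a pole of order 1.

Final answer: 1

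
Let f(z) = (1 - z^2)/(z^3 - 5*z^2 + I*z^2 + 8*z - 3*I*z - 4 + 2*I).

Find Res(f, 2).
3*I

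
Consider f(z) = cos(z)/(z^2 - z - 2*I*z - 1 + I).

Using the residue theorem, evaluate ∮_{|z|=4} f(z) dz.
-2*I*pi*cosh(1) + 2*I*pi*cos(1 + I)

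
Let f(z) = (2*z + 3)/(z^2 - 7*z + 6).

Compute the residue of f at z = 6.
Write f(z) = P(z)/Q(z) with P(z) = 2*z + 3 and Q(z) = z^2 - 7*z + 6.
The denominator factors as Q(z) = (z - 1)*(z - 6), so z = 6 is a simple zero of Q and P is analytic there; z = 6 is therefore a simple pole and
  Res(f, z₀) = P(z₀)/Q'(z₀).

Q'(z) = 2*z - 7, so Q'(6) = 5.
P(6) = 15.

Res(f, 6) = (15)/(5) = 3

Final answer: 3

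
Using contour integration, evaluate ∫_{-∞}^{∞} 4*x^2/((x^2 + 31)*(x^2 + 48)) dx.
Let f(z) = 4*z^2/((z^2 + 31)*(z^2 + 48)). The denominator has no real zeros and deg Q - deg P = 2 ≥ 2, so the integral of f over the upper semicircle |z| = R tends to 0 as R → ∞. Closing the contour in the upper half-plane,
  ∫_{-∞}^{∞} f(x) dx = 2πi · Σ Res(f, z_k)  over the poles with Im z_k > 0.

Zeros of the denominator: z^2 + 31 = 0 gives z = ±sqrt(31)*I; z^2 + 48 = 0 gives z = ±4*sqrt(3)*I.
Upper half-plane: z = 4*sqrt(3)*I, z = sqrt(31)*I (simple).

Each pole is a simple zero of Q(z) = z^4 + 79*z^2 + 1488, so Res(f, z₀) = P(z₀)/Q'(z₀) with P(z) = 4*z^2, Q'(z) = 4*z^3 + 158*z:
  Res(f, 4*sqrt(3)*I) = (-192)/(-136*sqrt(3)*I) = -8*sqrt(3)*I/17
  Res(f, sqrt(31)*I) = (-124)/(34*sqrt(31)*I) = 2*sqrt(31)*I/17

Sum of residues: 2*I*(-4*sqrt(3) + sqrt(31))/17
∫_{-∞}^{∞} f(x) dx = 2πi · (2*I*(-4*sqrt(3) + sqrt(31))/17) = 4*pi*(-sqrt(31) + 4*sqrt(3))/17

Final answer: 4*pi*(-sqrt(31) + 4*sqrt(3))/17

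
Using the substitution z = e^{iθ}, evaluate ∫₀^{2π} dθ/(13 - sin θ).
sqrt(42)*pi/42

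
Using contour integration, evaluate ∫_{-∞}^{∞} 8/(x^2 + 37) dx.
Let f(z) = 8/(z^2 + 37). The denominator has no real zeros and deg Q - deg P = 2 ≥ 2, so the integral of f over the upper semicircle |z| = R tends to 0 as R → ∞. Closing the contour in the upper half-plane,
  ∫_{-∞}^{∞} f(x) dx = 2πi · Σ Res(f, z_k)  over the poles with Im z_k > 0.

Zeros of the denominator: z^2 + 37 = 0 gives z = ±sqrt(37)*I.
Upper half-plane: z = sqrt(37)*I (simple).

Each pole is a simple zero of Q(z) = z^2 + 37, so Res(f, z₀) = P(z₀)/Q'(z₀) with P(z) = 8, Q'(z) = 2*z:
  Res(f, sqrt(37)*I) = (8)/(2*sqrt(37)*I) = -4*sqrt(37)*I/37

∫_{-∞}^{∞} f(x) dx = 2πi · (-4*sqrt(37)*I/37) = 8*sqrt(37)*pi/37

Final answer: 8*sqrt(37)*pi/37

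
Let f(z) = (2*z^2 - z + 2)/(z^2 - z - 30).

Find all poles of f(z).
The singularities of f are the zeros of the denominator. Factoring,
  z^2 - z - 30 = (z - 6)*(z + 5)
so the candidates are z = 6, z = -5.

Check the numerator P(z) = 2*z^2 - z + 2 at each one:
  P(6) = 68 ≠ 0, so z = 6 is a (simple) pole.
  P(-5) = 57 ≠ 0, so z = -5 is a (simple) pole.

Poles of f: {-5, 6}

Final answer: {-5, 6}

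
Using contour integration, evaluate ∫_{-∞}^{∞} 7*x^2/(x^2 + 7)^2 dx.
Let f(z) = 7*z^2/(z^2 + 7)^2. The denominator has no real zeros and deg Q - deg P = 2 ≥ 2, so the integral of f over the upper semicircle |z| = R tends to 0 as R → ∞. Closing the contour in the upper half-plane,
  ∫_{-∞}^{∞} f(x) dx = 2πi · Σ Res(f, z_k)  over the poles with Im z_k > 0.

Zeros of the denominator: z^2 + 7 = 0 gives z = ±sqrt(7)*I.
Upper half-plane: z = sqrt(7)*I (a pole of order 2).

Write f(z) = g(z)/(z - sqrt(7)*I)^2 with g(z) = 7*z^2/(z + sqrt(7)*I)^2. For a double pole, Res(f, z₀) = g'(z₀):
  g'(z) = 14*sqrt(7)*I*z/(z + sqrt(7)*I)^3
  Res(f, sqrt(7)*I) = g'(sqrt(7)*I) = -sqrt(7)*I/4

∫_{-∞}^{∞} f(x) dx = 2πi · (-sqrt(7)*I/4) = sqrt(7)*pi/2

Final answer: sqrt(7)*pi/2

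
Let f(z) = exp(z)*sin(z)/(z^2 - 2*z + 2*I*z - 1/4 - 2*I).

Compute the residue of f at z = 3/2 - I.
Write f(z) = P(z)/Q(z) with P(z) = exp(z)*sin(z) and Q(z) = z^2 - 2*z + 2*I*z - 1/4 - 2*I.
The denominator factors as Q(z) = (z - 3/2 + I)*(z - 1/2 + I), so z = 3/2 - I is a simple zero of Q and P is analytic there; z = 3/2 - I is therefore a simple pole and
  Res(f, z₀) = P(z₀)/Q'(z₀).

Q'(z) = 2*z - 2 + 2*I, so Q'(3/2 - I) = 1.
P(3/2 - I) = exp(3/2 - I)*sin(3/2 - I).

Res(f, 3/2 - I) = (exp(3/2 - I)*sin(3/2 - I))/(1) = exp(3/2 - I)*sin(3/2 - I)

Final answer: exp(3/2 - I)*sin(3/2 - I)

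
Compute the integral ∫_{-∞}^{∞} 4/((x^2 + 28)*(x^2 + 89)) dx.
Let f(z) = 4/((z^2 + 28)*(z^2 + 89)). The denominator has no real zeros and deg Q - deg P = 4 ≥ 2, so the integral of f over the upper semicircle |z| = R tends to 0 as R → ∞. Closing the contour in the upper half-plane,
  ∫_{-∞}^{∞} f(x) dx = 2πi · Σ Res(f, z_k)  over the poles with Im z_k > 0.

Zeros of the denominator: z^2 + 28 = 0 gives z = ±2*sqrt(7)*I; z^2 + 89 = 0 gives z = ±sqrt(89)*I.
Upper half-plane: z = 2*sqrt(7)*I, z = sqrt(89)*I (simple).

Each pole is a simple zero of Q(z) = z^4 + 117*z^2 + 2492, so Res(f, z₀) = P(z₀)/Q'(z₀) with P(z) = 4, Q'(z) = 4*z^3 + 234*z:
  Res(f, 2*sqrt(7)*I) = (4)/(244*sqrt(7)*I) = -sqrt(7)*I/427
  Res(f, sqrt(89)*I) = (4)/(-122*sqrt(89)*I) = 2*sqrt(89)*I/5429

Sum of residues: I*(-89*sqrt(7) + 14*sqrt(89))/38003
∫_{-∞}^{∞} f(x) dx = 2πi · (I*(-89*sqrt(7) + 14*sqrt(89))/38003) = 2*pi*(-14*sqrt(89) + 89*sqrt(7))/38003

Final answer: 2*pi*(-14*sqrt(89) + 89*sqrt(7))/38003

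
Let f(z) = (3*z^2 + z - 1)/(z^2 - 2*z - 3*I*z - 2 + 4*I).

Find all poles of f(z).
{2*I, 2 + I}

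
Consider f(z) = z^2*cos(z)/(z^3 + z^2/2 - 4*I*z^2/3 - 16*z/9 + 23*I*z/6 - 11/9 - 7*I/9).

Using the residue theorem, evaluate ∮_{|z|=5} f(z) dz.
By the residue theorem, ∮_C f(z) dz = 2πi · (sum of the residues of f at the poles inside |z| = 5).

The denominator factors as (z - 3/2 + I/3)*(z + I/3)*(z + 2 - 2*I), so the singularities of f are simple poles at z = 3/2 - I/3, z = -I/3, z = -2 + 2*I.
  |3/2 - I/3|² = 85/36 < 25 = 5², so this pole is inside the contour.
  |-I/3|² = 1/9 < 25 = 5², so this pole is inside the contour.
  |-2 + 2*I|² = 8 < 25 = 5², so this pole is inside the contour.

With P(z) = z^2*cos(z) and Q(z) = z^3 + z^2/2 - 4*I*z^2/3 - 16*z/9 + 23*I*z/6 - 11/9 - 7*I/9, each pole is simple, so Res(f, z₀) = P(z₀)/Q'(z₀) with Q'(z) = 3*z^2 + z - 8*I*z/3 - 16/9 + 23*I/6.
  Res(f, 3/2 - I/3) = P(3/2 - I/3)/Q'(3/2 - I/3) = ((77/36 - I)*cos(3/2 - I/3))/(21/4 - 7*I/2) = (101/273 + 46*I/819)*cos(3/2 - I/3)
  Res(f, -I/3) = P(-I/3)/Q'(-I/3) = (-cosh(1/3)/9)/(-3 + 7*I/2) = (4/255 + 14*I/765)*cosh(1/3)
  Res(f, -2 + 2*I) = P(-2 + 2*I)/Q'(-2 + 2*I) = (-8*I*cos(2 - 2*I))/(14/9 - 77*I/6) = (4752/7735 - 576*I/7735)*cos(2 - 2*I)

Sum of residues inside C: (4/255 + 14*I/765)*cosh(1/3) + (101/273 + 46*I/819)*cos(3/2 - I/3) + (4752/7735 - 576*I/7735)*cos(2 - 2*I)
∮_C f(z) dz = 2πi · ((4/255 + 14*I/765)*cosh(1/3) + (101/273 + 46*I/819)*cos(3/2 - I/3) + (4752/7735 - 576*I/7735)*cos(2 - 2*I)) = pi*(1152/7735 + 9504*I/7735)*cos(2 - 2*I) + pi*(-92/819 + 202*I/273)*cos(3/2 - I/3) + pi*(-28/765 + 8*I/255)*cosh(1/3)

Final answer: pi*(1152/7735 + 9504*I/7735)*cos(2 - 2*I) + pi*(-92/819 + 202*I/273)*cos(3/2 - I/3) + pi*(-28/765 + 8*I/255)*cosh(1/3)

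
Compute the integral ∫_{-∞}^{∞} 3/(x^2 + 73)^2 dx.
Let f(z) = 3/(z^2 + 73)^2. The denominator has no real zeros and deg Q - deg P = 4 ≥ 2, so the integral of f over the upper semicircle |z| = R tends to 0 as R → ∞. Closing the contour in the upper half-plane,
  ∫_{-∞}^{∞} f(x) dx = 2πi · Σ Res(f, z_k)  over the poles with Im z_k > 0.

Zeros of the denominator: z^2 + 73 = 0 gives z = ±sqrt(73)*I.
Upper half-plane: z = sqrt(73)*I (a pole of order 2).

Write f(z) = g(z)/(z - sqrt(73)*I)^2 with g(z) = 3/(z + sqrt(73)*I)^2. For a double pole, Res(f, z₀) = g'(z₀):
  g'(z) = -6/(z + sqrt(73)*I)^3
  Res(f, sqrt(73)*I) = g'(sqrt(73)*I) = -3*sqrt(73)*I/21316

∫_{-∞}^{∞} f(x) dx = 2πi · (-3*sqrt(73)*I/21316) = 3*sqrt(73)*pi/10658

Final answer: 3*sqrt(73)*pi/10658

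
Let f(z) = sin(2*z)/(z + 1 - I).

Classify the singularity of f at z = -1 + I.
Write f(z) = g(z)/(z + 1 - I) with g(z) = sin(2*z).
g is entire and g(-1 + I) = -sin(2 - 2*I) ≠ 0, so no factor of (z + 1 - I) cancels: the Laurent expansion of f about z = -1 + I starts at the power -1, i.e. lim_{z→z₀} (z - z₀) f(z) = -sin(2 - 2*I) is finite and nonzero.
So z = -1 + I is a pole of order 1.

Final answer: pole of order 1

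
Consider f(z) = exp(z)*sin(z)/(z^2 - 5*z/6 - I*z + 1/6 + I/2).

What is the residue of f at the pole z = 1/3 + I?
Write f(z) = P(z)/Q(z) with P(z) = exp(z)*sin(z) and Q(z) = z^2 - 5*z/6 - I*z + 1/6 + I/2.
The denominator factors as Q(z) = (z - 1/3 - I)*(z - 1/2), so z = 1/3 + I is a simple zero of Q and P is analytic there; z = 1/3 + I is therefore a simple pole and
  Res(f, z₀) = P(z₀)/Q'(z₀).

Q'(z) = 2*z - 5/6 - I, so Q'(1/3 + I) = -1/6 + I.
P(1/3 + I) = exp(1/3 + I)*sin(1/3 + I).

Res(f, 1/3 + I) = (exp(1/3 + I)*sin(1/3 + I))/(-1/6 + I) = (-6/37 - 36*I/37)*exp(1/3 + I)*sin(1/3 + I)

Final answer: (-6/37 - 36*I/37)*exp(1/3 + I)*sin(1/3 + I)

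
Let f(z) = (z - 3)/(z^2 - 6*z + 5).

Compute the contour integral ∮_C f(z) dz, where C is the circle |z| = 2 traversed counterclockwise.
I*pi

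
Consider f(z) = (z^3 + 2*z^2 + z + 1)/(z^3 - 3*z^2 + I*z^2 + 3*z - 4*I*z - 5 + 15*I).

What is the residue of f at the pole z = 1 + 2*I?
56/65 - 79*I/130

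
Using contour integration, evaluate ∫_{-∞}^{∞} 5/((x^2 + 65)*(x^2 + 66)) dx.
Let f(z) = 5/((z^2 + 65)*(z^2 + 66)). The denominator has no real zeros and deg Q - deg P = 4 ≥ 2, so the integral of f over the upper semicircle |z| = R tends to 0 as R → ∞. Closing the contour in the upper half-plane,
  ∫_{-∞}^{∞} f(x) dx = 2πi · Σ Res(f, z_k)  over the poles with Im z_k > 0.

Zeros of the denominator: z^2 + 66 = 0 gives z = ±sqrt(66)*I; z^2 + 65 = 0 gives z = ±sqrt(65)*I.
Upper half-plane: z = sqrt(65)*I, z = sqrt(66)*I (simple).

Each pole is a simple zero of Q(z) = z^4 + 131*z^2 + 4290, so Res(f, z₀) = P(z₀)/Q'(z₀) with P(z) = 5, Q'(z) = 4*z^3 + 262*z:
  Res(f, sqrt(65)*I) = (5)/(2*sqrt(65)*I) = -sqrt(65)*I/26
  Res(f, sqrt(66)*I) = (5)/(-2*sqrt(66)*I) = 5*sqrt(66)*I/132

Sum of residues: I*(-66*sqrt(65) + 65*sqrt(66))/1716
∫_{-∞}^{∞} f(x) dx = 2πi · (I*(-66*sqrt(65) + 65*sqrt(66))/1716) = pi*(-65*sqrt(66) + 66*sqrt(65))/858

Final answer: pi*(-65*sqrt(66) + 66*sqrt(65))/858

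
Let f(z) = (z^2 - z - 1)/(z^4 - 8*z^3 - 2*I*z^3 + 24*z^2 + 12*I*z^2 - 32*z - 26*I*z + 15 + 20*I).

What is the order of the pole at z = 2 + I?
3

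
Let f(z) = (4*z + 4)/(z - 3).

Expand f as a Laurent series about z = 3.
Put w = z - (3), i.e. z = w + 3. The denominator is w, so it suffices to rewrite the numerator in powers of w.

P(z) = 4*z + 4
P(w + 3) = 16 + 4*w

Dividing each term by w:
  f = 16/w + 4

Substituting back w = z - 3:
  f(z) = 16/(z - 3) + 4

The series is finite because the numerator is a polynomial; the negative powers form the principal part, and the coefficient of 1/(z - 3) gives Res(f, 3) = 16.

Final answer: 16/(z - 3) + 4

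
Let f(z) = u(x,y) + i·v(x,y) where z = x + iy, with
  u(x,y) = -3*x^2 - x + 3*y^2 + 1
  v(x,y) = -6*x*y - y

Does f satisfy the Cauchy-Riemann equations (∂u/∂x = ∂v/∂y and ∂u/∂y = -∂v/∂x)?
∂u/∂x = -6*x - 1
∂v/∂y = -6*x - 1
∂u/∂y = 6*y
∂v/∂x = -6*y
∂u/∂x = ∂v/∂y and ∂u/∂y = -∂v/∂x hold identically; f is analytic.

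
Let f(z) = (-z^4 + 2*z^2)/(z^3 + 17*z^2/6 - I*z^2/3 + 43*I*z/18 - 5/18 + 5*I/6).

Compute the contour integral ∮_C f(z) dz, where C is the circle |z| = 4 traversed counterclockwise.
pi*(-77/9 - 71*I/6)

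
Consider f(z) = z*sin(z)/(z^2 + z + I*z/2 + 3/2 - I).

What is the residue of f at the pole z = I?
Write f(z) = P(z)/Q(z) with P(z) = z*sin(z) and Q(z) = z^2 + z + I*z/2 + 3/2 - I.
The denominator factors as Q(z) = (z + 1 + 3*I/2)*(z - I), so z = I is a simple zero of Q and P is analytic there; z = I is therefore a simple pole and
  Res(f, z₀) = P(z₀)/Q'(z₀).

Q'(z) = 2*z + 1 + I/2, so Q'(I) = 1 + 5*I/2.
P(I) = -sinh(1).

Res(f, I) = (-sinh(1))/(1 + 5*I/2) = (-4/29 + 10*I/29)*sinh(1)

Final answer: (-4/29 + 10*I/29)*sinh(1)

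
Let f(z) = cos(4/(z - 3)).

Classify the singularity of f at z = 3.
essential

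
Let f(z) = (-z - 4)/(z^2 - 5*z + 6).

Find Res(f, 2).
Write f(z) = P(z)/Q(z) with P(z) = -z - 4 and Q(z) = z^2 - 5*z + 6.
The denominator factors as Q(z) = (z - 2)*(z - 3), so z = 2 is a simple zero of Q and P is analytic there; z = 2 is therefore a simple pole and
  Res(f, z₀) = P(z₀)/Q'(z₀).

Q'(z) = 2*z - 5, so Q'(2) = -1.
P(2) = -6.

Res(f, 2) = (-6)/(-1) = 6

Final answer: 6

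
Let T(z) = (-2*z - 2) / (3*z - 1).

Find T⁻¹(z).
Set w = T(z) = (-2*z - 2) / (3*z - 1) and solve for z:
  w*(3*z - 1) = -2*z - 2
  -w + z*(3*w + 2) + 2 = 0
  z*(3*w + 2) = w - 2
  z = (2 - w)/(-3*w - 2)
Renaming the variable, T⁻¹(z) = (-z + 2)/(-3*z - 2) = (z - 2)/(3*z + 2).
(Check: ad - bc = 8 ≠ 0, so T is invertible.)

Final answer: (z - 2)/(3*z + 2)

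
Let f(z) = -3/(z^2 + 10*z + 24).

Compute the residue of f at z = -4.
Write f(z) = P(z)/Q(z) with P(z) = -3 and Q(z) = z^2 + 10*z + 24.
The denominator factors as Q(z) = (z + 6)*(z + 4), so z = -4 is a simple zero of Q and P is analytic there; z = -4 is therefore a simple pole and
  Res(f, z₀) = P(z₀)/Q'(z₀).

Q'(z) = 2*z + 10, so Q'(-4) = 2.
P(-4) = -3.

Res(f, -4) = (-3)/(2) = -3/2

Final answer: -3/2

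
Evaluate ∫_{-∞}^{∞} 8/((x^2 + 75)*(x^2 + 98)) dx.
Let f(z) = 8/((z^2 + 75)*(z^2 + 98)). The denominator has no real zeros and deg Q - deg P = 4 ≥ 2, so the integral of f over the upper semicircle |z| = R tends to 0 as R → ∞. Closing the contour in the upper half-plane,
  ∫_{-∞}^{∞} f(x) dx = 2πi · Σ Res(f, z_k)  over the poles with Im z_k > 0.

Zeros of the denominator: z^2 + 98 = 0 gives z = ±7*sqrt(2)*I; z^2 + 75 = 0 gives z = ±5*sqrt(3)*I.
Upper half-plane: z = 7*sqrt(2)*I, z = 5*sqrt(3)*I (simple).

Each pole is a simple zero of Q(z) = z^4 + 173*z^2 + 7350, so Res(f, z₀) = P(z₀)/Q'(z₀) with P(z) = 8, Q'(z) = 4*z^3 + 346*z:
  Res(f, 7*sqrt(2)*I) = (8)/(-322*sqrt(2)*I) = 2*sqrt(2)*I/161
  Res(f, 5*sqrt(3)*I) = (8)/(230*sqrt(3)*I) = -4*sqrt(3)*I/345

Sum of residues: 2*I*(-14*sqrt(3) + 15*sqrt(2))/2415
∫_{-∞}^{∞} f(x) dx = 2πi · (2*I*(-14*sqrt(3) + 15*sqrt(2))/2415) = 4*pi*(-15*sqrt(2) + 14*sqrt(3))/2415

Final answer: 4*pi*(-15*sqrt(2) + 14*sqrt(3))/2415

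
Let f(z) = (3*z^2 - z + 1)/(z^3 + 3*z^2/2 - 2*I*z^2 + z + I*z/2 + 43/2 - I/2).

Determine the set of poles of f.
{-3 + I, 1/2 + 3*I, 1 - 2*I}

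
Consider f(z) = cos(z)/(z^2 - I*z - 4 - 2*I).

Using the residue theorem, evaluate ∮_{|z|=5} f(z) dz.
pi*(2/17 + 8*I/17)*cos(2 + I) + pi*(-2/17 - 8*I/17)*cos(2)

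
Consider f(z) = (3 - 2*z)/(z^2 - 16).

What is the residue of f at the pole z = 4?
Write f(z) = P(z)/Q(z) with P(z) = 3 - 2*z and Q(z) = z^2 - 16.
The denominator factors as Q(z) = (z + 4)*(z - 4), so z = 4 is a simple zero of Q and P is analytic there; z = 4 is therefore a simple pole and
  Res(f, z₀) = P(z₀)/Q'(z₀).

Q'(z) = 2*z, so Q'(4) = 8.
P(4) = -5.

Res(f, 4) = (-5)/(8) = -5/8

Final answer: -5/8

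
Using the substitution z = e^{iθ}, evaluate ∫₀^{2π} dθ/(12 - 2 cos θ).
Call the integral J. The integrand is 2π-periodic and we integrate over a full period, so shifting θ does not change the value (θ → θ + π flips the sign of the trig term). Hence
  J = ∫₀^{2π} dθ/(12 + 2 cos θ).
Put z = e^{iθ}: then cos θ = (z + 1/z)/2, dθ = dz/(iz), and z runs once counterclockwise around |z| = 1:
  J = ∮_{|z|=1} 1/(12 + 2*(z + 1/z)/2) · dz/(iz) = (2/i) ∮_{|z|=1} dz/(2*z^2 + 24*z + 2).
The roots of 2*z^2 + 24*z + 2 are z = (-12 ± sqrt(12^2 - 2^2))/2, with sqrt(140) = 2*sqrt(35); their product is 1, so only z₊ = -6 + sqrt(35) lies inside the unit circle (z₋ = -6 - sqrt(35) lies outside).
z₊ is a simple zero of q(z) = 2*z^2 + 24*z + 2, so Res(1/q, z₊) = 1/q'(z₊) with q'(z) = 4*z + 24; and q'(z₊) = 2*(z₊ - z₋) = 4*sqrt(35).
Therefore J = (2/i) · 2πi · 1/(4*sqrt(35)) = 2*pi/(2*sqrt(35)) = sqrt(35)*pi/35

Final answer: sqrt(35)*pi/35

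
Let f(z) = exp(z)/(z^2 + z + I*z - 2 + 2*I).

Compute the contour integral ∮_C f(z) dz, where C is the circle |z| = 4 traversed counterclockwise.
By the residue theorem, ∮_C f(z) dz = 2πi · (sum of the residues of f at the poles inside |z| = 4).

The denominator factors as (z + 2)*(z - 1 + I), so the singularities of f are simple poles at z = -2, z = 1 - I.
  |-2|² = 4 < 16 = 4², so this pole is inside the contour.
  |1 - I|² = 2 < 16 = 4², so this pole is inside the contour.

With P(z) = exp(z) and Q(z) = z^2 + z + I*z - 2 + 2*I, each pole is simple, so Res(f, z₀) = P(z₀)/Q'(z₀) with Q'(z) = 2*z + 1 + I.
  Res(f, -2) = P(-2)/Q'(-2) = (exp(-2))/(-3 + I) = (-3/10 - I/10)*exp(-2)
  Res(f, 1 - I) = P(1 - I)/Q'(1 - I) = (exp(1 - I))/(3 - I) = (3/10 + I/10)*exp(1 - I)

Sum of residues inside C: (3/10 + I/10)*exp(1 - I) + (-3/10 - I/10)*exp(-2)
∮_C f(z) dz = 2πi · ((3/10 + I/10)*exp(1 - I) + (-3/10 - I/10)*exp(-2)) = pi*(1/5 - 3*I/5)*exp(-2) + pi*(-1/5 + 3*I/5)*exp(1 - I)

Final answer: pi*(1/5 - 3*I/5)*exp(-2) + pi*(-1/5 + 3*I/5)*exp(1 - I)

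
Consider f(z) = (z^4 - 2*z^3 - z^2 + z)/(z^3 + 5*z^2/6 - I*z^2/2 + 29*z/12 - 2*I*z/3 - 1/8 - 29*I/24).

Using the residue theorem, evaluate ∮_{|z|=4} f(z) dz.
pi*(7/3 - 47*I/18)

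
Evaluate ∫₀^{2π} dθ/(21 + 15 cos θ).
Let J = ∫₀^{2π} dθ/(21 + 15 cos θ).
Put z = e^{iθ}: then cos θ = (z + 1/z)/2, dθ = dz/(iz), and z runs once counterclockwise around |z| = 1:
  J = ∮_{|z|=1} 1/(21 + 15*(z + 1/z)/2) · dz/(iz) = (2/i) ∮_{|z|=1} dz/(15*z^2 + 42*z + 15).
The roots of 15*z^2 + 42*z + 15 are z = (-21 ± sqrt(21^2 - 15^2))/15, with sqrt(216) = 6*sqrt(6); their product is 1, so only z₊ = -7/5 + 2*sqrt(6)/5 lies inside the unit circle (z₋ = -7/5 - 2*sqrt(6)/5 lies outside).
z₊ is a simple zero of q(z) = 15*z^2 + 42*z + 15, so Res(1/q, z₊) = 1/q'(z₊) with q'(z) = 30*z + 42; and q'(z₊) = 15*(z₊ - z₋) = 12*sqrt(6).
Therefore J = (2/i) · 2πi · 1/(12*sqrt(6)) = 2*pi/(6*sqrt(6)) = sqrt(6)*pi/18

Final answer: sqrt(6)*pi/18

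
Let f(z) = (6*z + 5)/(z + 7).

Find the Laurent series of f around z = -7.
Put w = z - (-7), i.e. z = w - 7. The denominator is w, so it suffices to rewrite the numerator in powers of w.

P(z) = 6*z + 5
P(w - 7) = -37 + 6*w

Dividing each term by w:
  f = -37/w + 6

Substituting back w = z + 7:
  f(z) = -37/(z + 7) + 6

The series is finite because the numerator is a polynomial; the negative powers form the principal part, and the coefficient of 1/(z + 7) gives Res(f, -7) = -37.

Final answer: -37/(z + 7) + 6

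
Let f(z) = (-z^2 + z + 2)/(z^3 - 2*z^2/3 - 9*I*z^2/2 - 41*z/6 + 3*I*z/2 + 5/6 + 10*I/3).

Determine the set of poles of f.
The singularities of f are the zeros of the denominator. Factoring,
  z^3 - 2*z^2/3 - 9*I*z^2/2 - 41*z/6 + 3*I*z/2 + 5/6 + 10*I/3 = (z + 1/3 - 3*I/2)*(z - 1 - 2*I)*(z - I)
so the candidates are z = -1/3 + 3*I/2, z = 1 + 2*I, z = I.

Check the numerator P(z) = -z^2 + z + 2 at each one:
  P(-1/3 + 3*I/2) = 137/36 + 5*I/2 ≠ 0, so z = -1/3 + 3*I/2 is a (simple) pole.
  P(1 + 2*I) = 6 - 2*I ≠ 0, so z = 1 + 2*I is a (simple) pole.
  P(I) = 3 + I ≠ 0, so z = I is a (simple) pole.

Poles of f: {-1/3 + 3*I/2, I, 1 + 2*I}

Final answer: {-1/3 + 3*I/2, I, 1 + 2*I}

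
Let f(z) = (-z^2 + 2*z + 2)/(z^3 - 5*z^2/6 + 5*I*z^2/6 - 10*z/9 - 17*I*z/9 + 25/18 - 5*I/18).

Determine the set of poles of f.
The singularities of f are the zeros of the denominator. Factoring,
  z^3 - 5*z^2/6 + 5*I*z^2/6 - 10*z/9 - 17*I*z/9 + 25/18 - 5*I/18 = (z - 1/3 + 2*I/3)*(z + 1 + 2*I/3)*(z - 3/2 - I/2)
so the candidates are z = 1/3 - 2*I/3, z = -1 - 2*I/3, z = 3/2 + I/2.

Check the numerator P(z) = -z^2 + 2*z + 2 at each one:
  P(1/3 - 2*I/3) = 3 - 8*I/9 ≠ 0, so z = 1/3 - 2*I/3 is a (simple) pole.
  P(-1 - 2*I/3) = -5/9 - 8*I/3 ≠ 0, so z = -1 - 2*I/3 is a (simple) pole.
  P(3/2 + I/2) = 3 - I/2 ≠ 0, so z = 3/2 + I/2 is a (simple) pole.

Poles of f: {-1 - 2*I/3, 1/3 - 2*I/3, 3/2 + I/2}

Final answer: {-1 - 2*I/3, 1/3 - 2*I/3, 3/2 + I/2}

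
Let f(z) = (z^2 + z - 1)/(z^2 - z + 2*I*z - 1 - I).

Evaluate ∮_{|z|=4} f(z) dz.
By the residue theorem, ∮_C f(z) dz = 2πi · (sum of the residues of f at the poles inside |z| = 4).

The denominator factors as (z + I)*(z - 1 + I), so the singularities of f are simple poles at z = -I, z = 1 - I.
  |-I|² = 1 < 16 = 4², so this pole is inside the contour.
  |1 - I|² = 2 < 16 = 4², so this pole is inside the contour.

With P(z) = z^2 + z - 1 and Q(z) = z^2 - z + 2*I*z - 1 - I, each pole is simple, so Res(f, z₀) = P(z₀)/Q'(z₀) with Q'(z) = 2*z - 1 + 2*I.
  Res(f, -I) = P(-I)/Q'(-I) = (-2 - I)/(-1) = 2 + I
  Res(f, 1 - I) = P(1 - I)/Q'(1 - I) = (-3*I)/(1) = -3*I

Sum of residues inside C: 2 - 2*I
∮_C f(z) dz = 2πi · (2 - 2*I) = pi*(4 + 4*I)

Final answer: pi*(4 + 4*I)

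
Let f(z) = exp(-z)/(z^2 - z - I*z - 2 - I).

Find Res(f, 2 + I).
Write f(z) = P(z)/Q(z) with P(z) = exp(-z) and Q(z) = z^2 - z - I*z - 2 - I.
The denominator factors as Q(z) = (z - 2 - I)*(z + 1), so z = 2 + I is a simple zero of Q and P is analytic there; z = 2 + I is therefore a simple pole and
  Res(f, z₀) = P(z₀)/Q'(z₀).

Q'(z) = 2*z - 1 - I, so Q'(2 + I) = 3 + I.
P(2 + I) = exp(-2 - I).

Res(f, 2 + I) = (exp(-2 - I))/(3 + I) = (3/10 - I/10)*exp(-2 - I)

Final answer: (3/10 - I/10)*exp(-2 - I)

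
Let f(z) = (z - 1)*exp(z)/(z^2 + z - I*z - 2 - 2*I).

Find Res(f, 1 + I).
(1/10 + 3*I/10)*exp(1 + I)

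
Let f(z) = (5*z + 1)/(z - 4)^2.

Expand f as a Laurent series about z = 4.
Put w = z - (4), i.e. z = w + 4. The denominator is w^2, so it suffices to rewrite the numerator in powers of w.

P(z) = 5*z + 1
P(w + 4) = 21 + 5*w

Dividing each term by w^2:
  f = 21/w^2 + 5/w

Substituting back w = z - 4:
  f(z) = 21/(z - 4)^2 + 5/(z - 4)

The series is finite because the numerator is a polynomial; the negative powers form the principal part, and the coefficient of 1/(z - 4) gives Res(f, 4) = 5.

Final answer: 21/(z - 4)^2 + 5/(z - 4)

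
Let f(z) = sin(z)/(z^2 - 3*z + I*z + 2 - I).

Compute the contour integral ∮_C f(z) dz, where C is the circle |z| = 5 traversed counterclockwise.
By the residue theorem, ∮_C f(z) dz = 2πi · (sum of the residues of f at the poles inside |z| = 5).

The denominator factors as (z - 1)*(z - 2 + I), so the singularities of f are simple poles at z = 1, z = 2 - I.
  |1|² = 1 < 25 = 5², so this pole is inside the contour.
  |2 - I|² = 5 < 25 = 5², so this pole is inside the contour.

With P(z) = sin(z) and Q(z) = z^2 - 3*z + I*z + 2 - I, each pole is simple, so Res(f, z₀) = P(z₀)/Q'(z₀) with Q'(z) = 2*z - 3 + I.
  Res(f, 1) = P(1)/Q'(1) = (sin(1))/(-1 + I) = (-1/2 - I/2)*sin(1)
  Res(f, 2 - I) = P(2 - I)/Q'(2 - I) = (sin(2 - I))/(1 - I) = (1/2 + I/2)*sin(2 - I)

Sum of residues inside C: (-1/2 - I/2)*sin(1) + (1/2 + I/2)*sin(2 - I)
∮_C f(z) dz = 2πi · ((-1/2 - I/2)*sin(1) + (1/2 + I/2)*sin(2 - I)) = pi*(1 - I)*sin(1) + pi*(-1 + I)*sin(2 - I)

Final answer: pi*(1 - I)*sin(1) + pi*(-1 + I)*sin(2 - I)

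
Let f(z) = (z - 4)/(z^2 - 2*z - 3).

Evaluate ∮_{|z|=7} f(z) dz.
By the residue theorem, ∮_C f(z) dz = 2πi · (sum of the residues of f at the poles inside |z| = 7).

The denominator factors as (z - 3)*(z + 1), so the singularities of f are simple poles at z = 3, z = -1.
  |3|² = 9 < 49 = 7², so this pole is inside the contour.
  |-1|² = 1 < 49 = 7², so this pole is inside the contour.

With P(z) = z - 4 and Q(z) = z^2 - 2*z - 3, each pole is simple, so Res(f, z₀) = P(z₀)/Q'(z₀) with Q'(z) = 2*z - 2.
  Res(f, 3) = P(3)/Q'(3) = (-1)/(4) = -1/4
  Res(f, -1) = P(-1)/Q'(-1) = (-5)/(-4) = 5/4

Sum of residues inside C: 1
∮_C f(z) dz = 2πi · (1) = 2*I*pi

Final answer: 2*I*pi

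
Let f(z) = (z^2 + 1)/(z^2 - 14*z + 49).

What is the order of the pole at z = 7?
Factor the denominator:
  z^2 - 14*z + 49 = (z - 7)^2

The numerator P(z) = z^2 + 1 has P(7) = 50 ≠ 0, so no factor of (z - 7) cancels.
Near z = 7 we can therefore write f(z) = g(z)/(z - 7)^2 with g analytic at 7 and g(7) ≠ 0 (g is just the numerator).

Hence z = 7 is a pole of order 2.

Final answer: 2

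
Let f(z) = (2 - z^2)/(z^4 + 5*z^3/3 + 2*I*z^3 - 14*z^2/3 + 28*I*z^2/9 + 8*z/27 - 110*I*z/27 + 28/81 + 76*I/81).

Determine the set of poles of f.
{-3 - I/3, 1/3 - I, 1/3, 2/3 - 2*I/3}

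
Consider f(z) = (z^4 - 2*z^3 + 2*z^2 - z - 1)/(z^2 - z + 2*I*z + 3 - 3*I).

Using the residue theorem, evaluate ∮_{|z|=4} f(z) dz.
pi*(-36 + 16*I)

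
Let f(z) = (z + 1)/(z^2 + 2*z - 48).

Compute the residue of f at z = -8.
1/2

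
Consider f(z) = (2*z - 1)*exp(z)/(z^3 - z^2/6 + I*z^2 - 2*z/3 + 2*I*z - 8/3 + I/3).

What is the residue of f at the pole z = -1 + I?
Write f(z) = P(z)/Q(z) with P(z) = (2*z - 1)*exp(z) and Q(z) = z^3 - z^2/6 + I*z^2 - 2*z/3 + 2*I*z - 8/3 + I/3.
The denominator factors as Q(z) = (z - 3/2 + I)*(z + 1/3 + I)*(z + 1 - I), so z = -1 + I is a simple zero of Q and P is analytic there; z = -1 + I is therefore a simple pole and
  Res(f, z₀) = P(z₀)/Q'(z₀).

Q'(z) = 3*z^2 - z/3 + 2*I*z - 2/3 + 2*I, so Q'(-1 + I) = -7/3 - 19*I/3.
P(-1 + I) = (-3 + 2*I)*exp(-1 + I).

Res(f, -1 + I) = ((-3 + 2*I)*exp(-1 + I))/(-7/3 - 19*I/3) = (-51/410 - 213*I/410)*exp(-1 + I)

Final answer: (-51/410 - 213*I/410)*exp(-1 + I)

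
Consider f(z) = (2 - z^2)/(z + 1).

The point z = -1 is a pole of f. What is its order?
Factor the denominator:
  z + 1 = (z + 1)

The numerator P(z) = 2 - z^2 has P(-1) = 1 ≠ 0, so no factor of (z + 1) cancels.
Near z = -1 we can therefore write f(z) = g(z)/(z + 1) with g analytic at -1 and g(-1) ≠ 0 (g is just the numerator).

Hence z = -1 is a pole of order 1.

Final answer: 1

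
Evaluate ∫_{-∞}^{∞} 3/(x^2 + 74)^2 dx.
3*sqrt(74)*pi/10952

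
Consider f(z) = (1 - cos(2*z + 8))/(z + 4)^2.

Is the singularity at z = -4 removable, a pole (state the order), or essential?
Let u = z + 4. The argument of cos is 2*z + 8 = 2u, so
  f = (1 - cos(2u))/u^2 = ((2u)^2/2 - (2u)^4/24 + ...)/u^2 = 2 - (2/3)*u^2 + ...
The Laurent expansion about u = 0 has no negative powers; equivalently lim_{z→-4} f(z) = 2 exists and is finite.
So the singularity is removable.

Final answer: removable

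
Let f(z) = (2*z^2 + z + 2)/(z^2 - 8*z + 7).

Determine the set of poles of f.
The singularities of f are the zeros of the denominator. Factoring,
  z^2 - 8*z + 7 = (z - 1)*(z - 7)
so the candidates are z = 1, z = 7.

Check the numerator P(z) = 2*z^2 + z + 2 at each one:
  P(1) = 5 ≠ 0, so z = 1 is a (simple) pole.
  P(7) = 107 ≠ 0, so z = 7 is a (simple) pole.

Poles of f: {1, 7}

Final answer: {1, 7}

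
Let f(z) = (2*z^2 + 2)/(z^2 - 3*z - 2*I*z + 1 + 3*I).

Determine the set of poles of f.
{1 + I, 2 + I}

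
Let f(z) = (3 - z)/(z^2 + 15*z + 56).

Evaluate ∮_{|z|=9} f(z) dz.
-2*I*pi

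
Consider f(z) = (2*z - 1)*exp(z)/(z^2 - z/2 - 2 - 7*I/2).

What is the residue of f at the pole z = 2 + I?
(58/65 + 4*I/65)*exp(2 + I)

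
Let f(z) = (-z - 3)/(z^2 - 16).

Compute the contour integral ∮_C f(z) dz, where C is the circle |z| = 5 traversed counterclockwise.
By the residue theorem, ∮_C f(z) dz = 2πi · (sum of the residues of f at the poles inside |z| = 5).

The denominator factors as (z + 4)*(z - 4), so the singularities of f are simple poles at z = -4, z = 4.
  |-4|² = 16 < 25 = 5², so this pole is inside the contour.
  |4|² = 16 < 25 = 5², so this pole is inside the contour.

With P(z) = -z - 3 and Q(z) = z^2 - 16, each pole is simple, so Res(f, z₀) = P(z₀)/Q'(z₀) with Q'(z) = 2*z.
  Res(f, -4) = P(-4)/Q'(-4) = (1)/(-8) = -1/8
  Res(f, 4) = P(4)/Q'(4) = (-7)/(8) = -7/8

Sum of residues inside C: -1
∮_C f(z) dz = 2πi · (-1) = -2*I*pi

Final answer: -2*I*pi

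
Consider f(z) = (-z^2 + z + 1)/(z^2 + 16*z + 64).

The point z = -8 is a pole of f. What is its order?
2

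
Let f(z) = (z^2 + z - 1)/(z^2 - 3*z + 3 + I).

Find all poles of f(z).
The singularities of f are the zeros of the denominator. Factoring,
  z^2 - 3*z + 3 + I = (z - 2 + I)*(z - 1 - I)
so the candidates are z = 2 - I, z = 1 + I.

Check the numerator P(z) = z^2 + z - 1 at each one:
  P(2 - I) = 4 - 5*I ≠ 0, so z = 2 - I is a (simple) pole.
  P(1 + I) = 3*I ≠ 0, so z = 1 + I is a (simple) pole.

Poles of f: {1 + I, 2 - I}

Final answer: {1 + I, 2 - I}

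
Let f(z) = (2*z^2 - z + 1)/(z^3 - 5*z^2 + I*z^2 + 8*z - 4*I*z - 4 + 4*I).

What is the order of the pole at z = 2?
2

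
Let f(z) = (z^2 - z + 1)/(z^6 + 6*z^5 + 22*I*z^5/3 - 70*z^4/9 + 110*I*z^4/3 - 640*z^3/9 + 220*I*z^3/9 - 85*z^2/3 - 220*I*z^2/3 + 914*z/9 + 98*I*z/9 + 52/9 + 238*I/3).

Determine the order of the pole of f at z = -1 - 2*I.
Factor the denominator:
  z^6 + 6*z^5 + 22*I*z^5/3 - 70*z^4/9 + 110*I*z^4/3 - 640*z^3/9 + 220*I*z^3/9 - 85*z^2/3 - 220*I*z^2/3 + 914*z/9 + 98*I*z/9 + 52/9 + 238*I/3 = (z + 1 + 2*I)^4*(z - 1 - I/3)*(z + 3 - I/3)

The numerator P(z) = z^2 - z + 1 has P(-1 - 2*I) = -1 + 6*I ≠ 0, so no factor of (z + 1 + 2*I) cancels.
Near z = -1 - 2*I we can therefore write f(z) = g(z)/(z + 1 + 2*I)^4 with g analytic at -1 - 2*I and g(-1 - 2*I) ≠ 0 (g is the numerator divided by the remaining denominator factors).

Hence z = -1 - 2*I is a pole of order 4.

Final answer: 4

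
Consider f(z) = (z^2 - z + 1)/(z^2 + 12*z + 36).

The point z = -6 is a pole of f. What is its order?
Factor the denominator:
  z^2 + 12*z + 36 = (z + 6)^2

The numerator P(z) = z^2 - z + 1 has P(-6) = 43 ≠ 0, so no factor of (z + 6) cancels.
Near z = -6 we can therefore write f(z) = g(z)/(z + 6)^2 with g analytic at -6 and g(-6) ≠ 0 (g is just the numerator).

Hence z = -6 is a pole of order 2.

Final answer: 2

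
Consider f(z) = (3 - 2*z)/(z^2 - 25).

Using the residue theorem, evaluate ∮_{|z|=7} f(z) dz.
By the residue theorem, ∮_C f(z) dz = 2πi · (sum of the residues of f at the poles inside |z| = 7).

The denominator factors as (z - 5)*(z + 5), so the singularities of f are simple poles at z = 5, z = -5.
  |5|² = 25 < 49 = 7², so this pole is inside the contour.
  |-5|² = 25 < 49 = 7², so this pole is inside the contour.

With P(z) = 3 - 2*z and Q(z) = z^2 - 25, each pole is simple, so Res(f, z₀) = P(z₀)/Q'(z₀) with Q'(z) = 2*z.
  Res(f, 5) = P(5)/Q'(5) = (-7)/(10) = -7/10
  Res(f, -5) = P(-5)/Q'(-5) = (13)/(-10) = -13/10

Sum of residues inside C: -2
∮_C f(z) dz = 2πi · (-2) = -4*I*pi

Final answer: -4*I*pi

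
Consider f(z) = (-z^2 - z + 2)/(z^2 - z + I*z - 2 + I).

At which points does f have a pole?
The singularities of f are the zeros of the denominator. Factoring,
  z^2 - z + I*z - 2 + I = (z - 2 + I)*(z + 1)
so the candidates are z = 2 - I, z = -1.

Check the numerator P(z) = -z^2 - z + 2 at each one:
  P(2 - I) = -3 + 5*I ≠ 0, so z = 2 - I is a (simple) pole.
  P(-1) = 2 ≠ 0, so z = -1 is a (simple) pole.

Poles of f: {-1, 2 - I}

Final answer: {-1, 2 - I}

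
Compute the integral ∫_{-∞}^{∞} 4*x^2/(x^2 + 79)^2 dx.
Let f(z) = 4*z^2/(z^2 + 79)^2. The denominator has no real zeros and deg Q - deg P = 2 ≥ 2, so the integral of f over the upper semicircle |z| = R tends to 0 as R → ∞. Closing the contour in the upper half-plane,
  ∫_{-∞}^{∞} f(x) dx = 2πi · Σ Res(f, z_k)  over the poles with Im z_k > 0.

Zeros of the denominator: z^2 + 79 = 0 gives z = ±sqrt(79)*I.
Upper half-plane: z = sqrt(79)*I (a pole of order 2).

Write f(z) = g(z)/(z - sqrt(79)*I)^2 with g(z) = 4*z^2/(z + sqrt(79)*I)^2. For a double pole, Res(f, z₀) = g'(z₀):
  g'(z) = 8*sqrt(79)*I*z/(z + sqrt(79)*I)^3
  Res(f, sqrt(79)*I) = g'(sqrt(79)*I) = -sqrt(79)*I/79

∫_{-∞}^{∞} f(x) dx = 2πi · (-sqrt(79)*I/79) = 2*sqrt(79)*pi/79

Final answer: 2*sqrt(79)*pi/79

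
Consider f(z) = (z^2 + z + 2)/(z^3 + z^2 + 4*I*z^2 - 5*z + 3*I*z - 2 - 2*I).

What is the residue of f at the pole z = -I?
Write f(z) = P(z)/Q(z) with P(z) = z^2 + z + 2 and Q(z) = z^3 + z^2 + 4*I*z^2 - 5*z + 3*I*z - 2 - 2*I.
The denominator factors as Q(z) = (z + I)*(z + 1 + I)*(z + 2*I), so z = -I is a simple zero of Q and P is analytic there; z = -I is therefore a simple pole and
  Res(f, z₀) = P(z₀)/Q'(z₀).

Q'(z) = 3*z^2 + 2*z + 8*I*z - 5 + 3*I, so Q'(-I) = I.
P(-I) = 1 - I.

Res(f, -I) = (1 - I)/(I) = -1 - I

Final answer: -1 - I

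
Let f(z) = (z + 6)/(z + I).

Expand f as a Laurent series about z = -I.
Put w = z - (-I), i.e. z = w - I. The denominator is w, so it suffices to rewrite the numerator in powers of w.

P(z) = z + 6
P(w - I) = 6 - I + w

Dividing each term by w:
  f = (6 - I)/w + 1

Substituting back w = z + I:
  f(z) = (6 - I)/(z + I) + 1

The series is finite because the numerator is a polynomial; the negative powers form the principal part, and the coefficient of 1/(z + I) gives Res(f, -I) = 6 - I.

Final answer: (6 - I)/(z + I) + 1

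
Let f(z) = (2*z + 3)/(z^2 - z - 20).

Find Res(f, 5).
13/9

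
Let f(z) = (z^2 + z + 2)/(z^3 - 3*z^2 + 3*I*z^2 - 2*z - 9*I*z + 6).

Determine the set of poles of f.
The singularities of f are the zeros of the denominator. Factoring,
  z^3 - 3*z^2 + 3*I*z^2 - 2*z - 9*I*z + 6 = (z + 2*I)*(z + I)*(z - 3)
so the candidates are z = -2*I, z = -I, z = 3.

Check the numerator P(z) = z^2 + z + 2 at each one:
  P(-2*I) = -2 - 2*I ≠ 0, so z = -2*I is a (simple) pole.
  P(-I) = 1 - I ≠ 0, so z = -I is a (simple) pole.
  P(3) = 14 ≠ 0, so z = 3 is a (simple) pole.

Poles of f: {-2*I, -I, 3}

Final answer: {-2*I, -I, 3}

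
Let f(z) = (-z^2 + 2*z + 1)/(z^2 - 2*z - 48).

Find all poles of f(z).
{-6, 8}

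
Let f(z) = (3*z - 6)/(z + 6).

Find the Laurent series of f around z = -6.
Put w = z - (-6), i.e. z = w - 6. The denominator is w, so it suffices to rewrite the numerator in powers of w.

P(z) = 3*z - 6
P(w - 6) = -24 + 3*w

Dividing each term by w:
  f = -24/w + 3

Substituting back w = z + 6:
  f(z) = -24/(z + 6) + 3

The series is finite because the numerator is a polynomial; the negative powers form the principal part, and the coefficient of 1/(z + 6) gives Res(f, -6) = -24.

Final answer: -24/(z + 6) + 3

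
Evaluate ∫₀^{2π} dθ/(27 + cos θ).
Let J = ∫₀^{2π} dθ/(27 + cos θ).
Put z = e^{iθ}: then cos θ = (z + 1/z)/2, dθ = dz/(iz), and z runs once counterclockwise around |z| = 1:
  J = ∮_{|z|=1} 1/(27 + (z + 1/z)/2) · dz/(iz) = (2/i) ∮_{|z|=1} dz/(z^2 + 54*z + 1).
The roots of z^2 + 54*z + 1 are z = (-27 ± sqrt(27^2 - 1^2)), with sqrt(728) = 2*sqrt(182); their product is 1, so only z₊ = -27 + 2*sqrt(182) lies inside the unit circle (z₋ = -27 - 2*sqrt(182) lies outside).
z₊ is a simple zero of q(z) = z^2 + 54*z + 1, so Res(1/q, z₊) = 1/q'(z₊) with q'(z) = 2*z + 54; and q'(z₊) = (z₊ - z₋) = 4*sqrt(182).
Therefore J = (2/i) · 2πi · 1/(4*sqrt(182)) = 2*pi/(2*sqrt(182)) = sqrt(182)*pi/182

Final answer: sqrt(182)*pi/182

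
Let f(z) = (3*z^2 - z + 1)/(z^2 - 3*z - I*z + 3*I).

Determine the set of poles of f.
The singularities of f are the zeros of the denominator. Factoring,
  z^2 - 3*z - I*z + 3*I = (z - 3)*(z - I)
so the candidates are z = 3, z = I.

Check the numerator P(z) = 3*z^2 - z + 1 at each one:
  P(3) = 25 ≠ 0, so z = 3 is a (simple) pole.
  P(I) = -2 - I ≠ 0, so z = I is a (simple) pole.

Poles of f: {I, 3}

Final answer: {I, 3}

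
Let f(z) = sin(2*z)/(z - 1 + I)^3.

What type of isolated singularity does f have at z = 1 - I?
Write f(z) = g(z)/(z - 1 + I)^3 with g(z) = sin(2*z).
g is entire and g(1 - I) = sin(2 - 2*I) ≠ 0, so no factor of (z - 1 + I) cancels: the Laurent expansion of f about z = 1 - I starts at the power -3, i.e. lim_{z→z₀} (z - z₀)^3 f(z) = sin(2 - 2*I) is finite and nonzero.
So z = 1 - I is a pole of order 3.

Final answer: pole of order 3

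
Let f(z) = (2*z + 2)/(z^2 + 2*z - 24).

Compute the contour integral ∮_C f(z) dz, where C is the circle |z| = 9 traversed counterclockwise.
By the residue theorem, ∮_C f(z) dz = 2πi · (sum of the residues of f at the poles inside |z| = 9).

The denominator factors as (z - 4)*(z + 6), so the singularities of f are simple poles at z = 4, z = -6.
  |4|² = 16 < 81 = 9², so this pole is inside the contour.
  |-6|² = 36 < 81 = 9², so this pole is inside the contour.

With P(z) = 2*z + 2 and Q(z) = z^2 + 2*z - 24, each pole is simple, so Res(f, z₀) = P(z₀)/Q'(z₀) with Q'(z) = 2*z + 2.
  Res(f, 4) = P(4)/Q'(4) = (10)/(10) = 1
  Res(f, -6) = P(-6)/Q'(-6) = (-10)/(-10) = 1

Sum of residues inside C: 2
∮_C f(z) dz = 2πi · (2) = 4*I*pi

Final answer: 4*I*pi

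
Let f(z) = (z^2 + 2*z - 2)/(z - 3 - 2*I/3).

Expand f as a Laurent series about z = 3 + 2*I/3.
Put w = z - (3 + 2*I/3), i.e. z = w + 3 + 2*I/3. The denominator is w, so it suffices to rewrite the numerator in powers of w.

P(z) = z^2 + 2*z - 2
P(w + 3 + 2*I/3) = 113/9 + 16*I/3 + (8 + 4*I/3)*w + w^2

Dividing each term by w:
  f = (113/9 + 16*I/3)/w + 8 + 4*I/3 + w

Substituting back w = z - 3 - 2*I/3:
  f(z) = (113/9 + 16*I/3)/(z - 3 - 2*I/3) + 8 + 4*I/3 + (z - 3 - 2*I/3)

The series is finite because the numerator is a polynomial; the negative powers form the principal part, and the coefficient of 1/(z - 3 - 2*I/3) gives Res(f, 3 + 2*I/3) = 113/9 + 16*I/3.

Final answer: (113/9 + 16*I/3)/(z - 3 - 2*I/3) + 8 + 4*I/3 + (z - 3 - 2*I/3)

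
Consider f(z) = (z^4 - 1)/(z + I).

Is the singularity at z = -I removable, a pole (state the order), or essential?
The numerator vanishes at z = -I ((-I)^4 = 1), so it is divisible by z + I:
  z^4 - 1 = (z + I)*(z^3 - I*z^2 - z + I)
Hence for z ≠ -I, f(z) = z^3 - I*z^2 - z + I, a polynomial, and lim_{z→-I} f(z) = 4*I is finite.
So the singularity is removable.

Final answer: removable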